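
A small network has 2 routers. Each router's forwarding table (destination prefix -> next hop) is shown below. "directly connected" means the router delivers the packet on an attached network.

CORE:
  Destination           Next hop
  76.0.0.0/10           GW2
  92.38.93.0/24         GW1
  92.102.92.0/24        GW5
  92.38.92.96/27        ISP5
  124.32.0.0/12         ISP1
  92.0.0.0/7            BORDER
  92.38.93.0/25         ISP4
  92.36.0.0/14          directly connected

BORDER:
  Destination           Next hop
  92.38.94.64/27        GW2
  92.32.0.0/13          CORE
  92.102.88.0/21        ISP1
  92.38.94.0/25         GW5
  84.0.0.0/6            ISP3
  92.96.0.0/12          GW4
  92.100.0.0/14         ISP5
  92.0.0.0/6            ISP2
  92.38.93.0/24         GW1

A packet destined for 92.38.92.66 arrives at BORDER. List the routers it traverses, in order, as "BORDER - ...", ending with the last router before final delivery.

At BORDER: longest match for 92.38.92.66 is 92.32.0.0/13 -> CORE
At CORE: longest match for 92.38.92.66 is 92.36.0.0/14 -> directly connected

BORDER - CORE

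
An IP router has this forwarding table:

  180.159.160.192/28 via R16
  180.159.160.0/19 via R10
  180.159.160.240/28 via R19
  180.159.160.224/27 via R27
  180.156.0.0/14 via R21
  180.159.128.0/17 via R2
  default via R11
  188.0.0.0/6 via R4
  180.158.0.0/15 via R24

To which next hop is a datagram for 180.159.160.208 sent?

Routes whose prefix contains 180.159.160.208:
  0.0.0.0/0 (default, matches everything) -> R11
  180.156.0.0/14 (180.156.0.0 - 180.159.255.255) -> R21
  180.158.0.0/15 (180.158.0.0 - 180.159.255.255) -> R24
  180.159.128.0/17 (180.159.128.0 - 180.159.255.255) -> R2
  180.159.160.0/19 (180.159.160.0 - 180.159.191.255) -> R10
More-specific entries that do NOT match:
  180.159.160.192/28 (180.159.160.192 - 180.159.160.207) does not contain 180.159.160.208
  180.159.160.240/28 (180.159.160.240 - 180.159.160.255) does not contain 180.159.160.208
  180.159.160.224/27 (180.159.160.224 - 180.159.160.255) does not contain 180.159.160.208
Longest matching prefix is /19 -> next hop R10.

R10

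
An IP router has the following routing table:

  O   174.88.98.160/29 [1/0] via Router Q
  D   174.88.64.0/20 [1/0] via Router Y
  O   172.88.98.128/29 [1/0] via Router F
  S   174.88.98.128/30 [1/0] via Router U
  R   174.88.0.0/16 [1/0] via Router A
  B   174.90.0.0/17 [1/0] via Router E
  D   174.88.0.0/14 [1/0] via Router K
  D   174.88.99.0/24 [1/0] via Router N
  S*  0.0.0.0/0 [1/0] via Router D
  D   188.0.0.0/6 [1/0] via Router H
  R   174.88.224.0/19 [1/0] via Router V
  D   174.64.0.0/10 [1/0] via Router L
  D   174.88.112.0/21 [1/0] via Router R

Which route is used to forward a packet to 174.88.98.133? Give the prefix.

Entries matching 174.88.98.133:
  0.0.0.0/0 (default, matches everything)
  174.64.0.0/10 (174.64.0.0 - 174.127.255.255)
  174.88.0.0/14 (174.88.0.0 - 174.91.255.255)
  174.88.0.0/16 (174.88.0.0 - 174.88.255.255)
Most specific is 174.88.0.0/16.

174.88.0.0/16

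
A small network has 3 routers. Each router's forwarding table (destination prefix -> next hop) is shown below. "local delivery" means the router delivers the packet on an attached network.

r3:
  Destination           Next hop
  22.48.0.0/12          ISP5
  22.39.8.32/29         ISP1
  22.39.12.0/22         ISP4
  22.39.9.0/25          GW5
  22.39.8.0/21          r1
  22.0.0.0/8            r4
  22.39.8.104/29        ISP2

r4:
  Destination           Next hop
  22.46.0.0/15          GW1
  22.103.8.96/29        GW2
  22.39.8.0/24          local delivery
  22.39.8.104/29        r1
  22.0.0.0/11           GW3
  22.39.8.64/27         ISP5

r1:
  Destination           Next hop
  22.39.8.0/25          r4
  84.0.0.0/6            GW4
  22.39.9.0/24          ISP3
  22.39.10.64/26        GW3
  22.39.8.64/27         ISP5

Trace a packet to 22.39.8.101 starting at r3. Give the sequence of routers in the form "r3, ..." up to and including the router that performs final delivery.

At r3: longest match for 22.39.8.101 is 22.39.8.0/21 -> r1
At r1: longest match for 22.39.8.101 is 22.39.8.0/25 -> r4
At r4: longest match for 22.39.8.101 is 22.39.8.0/24 -> local delivery

r3, r1, r4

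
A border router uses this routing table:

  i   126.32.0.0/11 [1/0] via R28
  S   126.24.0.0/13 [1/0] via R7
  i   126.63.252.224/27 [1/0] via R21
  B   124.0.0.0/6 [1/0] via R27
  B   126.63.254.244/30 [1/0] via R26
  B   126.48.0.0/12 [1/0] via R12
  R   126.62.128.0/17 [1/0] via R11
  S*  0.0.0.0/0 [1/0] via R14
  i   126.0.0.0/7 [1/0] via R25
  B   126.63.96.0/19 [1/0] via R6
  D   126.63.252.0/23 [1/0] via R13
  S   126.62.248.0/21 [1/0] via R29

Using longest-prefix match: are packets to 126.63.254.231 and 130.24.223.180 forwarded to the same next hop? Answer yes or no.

no

126.63.254.231: longest match 126.48.0.0/12 -> R12
130.24.223.180: longest match 0.0.0.0/0 -> R14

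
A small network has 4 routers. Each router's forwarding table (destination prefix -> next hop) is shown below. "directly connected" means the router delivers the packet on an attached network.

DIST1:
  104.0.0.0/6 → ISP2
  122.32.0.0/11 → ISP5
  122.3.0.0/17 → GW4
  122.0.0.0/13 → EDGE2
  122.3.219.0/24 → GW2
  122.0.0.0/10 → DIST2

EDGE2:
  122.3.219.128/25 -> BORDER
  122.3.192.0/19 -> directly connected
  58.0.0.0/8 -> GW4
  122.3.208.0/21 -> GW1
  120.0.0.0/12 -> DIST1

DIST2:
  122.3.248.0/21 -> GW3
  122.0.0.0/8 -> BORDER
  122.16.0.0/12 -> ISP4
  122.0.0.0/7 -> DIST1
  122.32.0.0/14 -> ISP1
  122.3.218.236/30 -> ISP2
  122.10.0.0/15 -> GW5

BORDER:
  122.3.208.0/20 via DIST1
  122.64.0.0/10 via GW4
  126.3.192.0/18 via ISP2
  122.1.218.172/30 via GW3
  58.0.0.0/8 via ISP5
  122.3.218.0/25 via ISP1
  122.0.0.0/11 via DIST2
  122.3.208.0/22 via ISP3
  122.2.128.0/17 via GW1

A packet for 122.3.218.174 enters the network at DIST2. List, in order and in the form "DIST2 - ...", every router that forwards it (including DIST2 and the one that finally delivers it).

DIST2 - BORDER - DIST1 - EDGE2

At DIST2: longest match for 122.3.218.174 is 122.0.0.0/8 -> BORDER
At BORDER: longest match for 122.3.218.174 is 122.3.208.0/20 -> DIST1
At DIST1: longest match for 122.3.218.174 is 122.0.0.0/13 -> EDGE2
At EDGE2: longest match for 122.3.218.174 is 122.3.192.0/19 -> directly connected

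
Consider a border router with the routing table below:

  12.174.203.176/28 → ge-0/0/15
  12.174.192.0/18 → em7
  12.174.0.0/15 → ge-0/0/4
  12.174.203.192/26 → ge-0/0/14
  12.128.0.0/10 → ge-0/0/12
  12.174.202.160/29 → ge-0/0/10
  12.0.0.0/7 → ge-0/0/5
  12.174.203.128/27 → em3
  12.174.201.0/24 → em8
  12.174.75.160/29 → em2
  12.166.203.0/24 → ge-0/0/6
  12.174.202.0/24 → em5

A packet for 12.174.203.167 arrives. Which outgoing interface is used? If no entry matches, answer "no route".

Routes whose prefix contains 12.174.203.167:
  12.0.0.0/7 (12.0.0.0 - 13.255.255.255) -> ge-0/0/5
  12.128.0.0/10 (12.128.0.0 - 12.191.255.255) -> ge-0/0/12
  12.174.0.0/15 (12.174.0.0 - 12.175.255.255) -> ge-0/0/4
  12.174.192.0/18 (12.174.192.0 - 12.174.255.255) -> em7
More-specific entries that do NOT match:
  12.174.202.160/29 (12.174.202.160 - 12.174.202.167) does not contain 12.174.203.167
  12.174.75.160/29 (12.174.75.160 - 12.174.75.167) does not contain 12.174.203.167
  12.174.203.176/28 (12.174.203.176 - 12.174.203.191) does not contain 12.174.203.167
  12.174.203.128/27 (12.174.203.128 - 12.174.203.159) does not contain 12.174.203.167
  12.174.203.192/26 (12.174.203.192 - 12.174.203.255) does not contain 12.174.203.167
  12.174.201.0/24 (12.174.201.0 - 12.174.201.255) does not contain 12.174.203.167
  12.166.203.0/24 (12.166.203.0 - 12.166.203.255) does not contain 12.174.203.167
  12.174.202.0/24 (12.174.202.0 - 12.174.202.255) does not contain 12.174.203.167
Longest matching prefix is /18 -> interface em7.

em7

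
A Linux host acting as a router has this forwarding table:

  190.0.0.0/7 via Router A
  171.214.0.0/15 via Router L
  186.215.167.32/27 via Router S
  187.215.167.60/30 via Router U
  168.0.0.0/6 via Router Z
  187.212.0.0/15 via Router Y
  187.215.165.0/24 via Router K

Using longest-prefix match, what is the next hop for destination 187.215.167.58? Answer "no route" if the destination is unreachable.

no route

No entry's prefix contains 187.215.167.58; there is no default route.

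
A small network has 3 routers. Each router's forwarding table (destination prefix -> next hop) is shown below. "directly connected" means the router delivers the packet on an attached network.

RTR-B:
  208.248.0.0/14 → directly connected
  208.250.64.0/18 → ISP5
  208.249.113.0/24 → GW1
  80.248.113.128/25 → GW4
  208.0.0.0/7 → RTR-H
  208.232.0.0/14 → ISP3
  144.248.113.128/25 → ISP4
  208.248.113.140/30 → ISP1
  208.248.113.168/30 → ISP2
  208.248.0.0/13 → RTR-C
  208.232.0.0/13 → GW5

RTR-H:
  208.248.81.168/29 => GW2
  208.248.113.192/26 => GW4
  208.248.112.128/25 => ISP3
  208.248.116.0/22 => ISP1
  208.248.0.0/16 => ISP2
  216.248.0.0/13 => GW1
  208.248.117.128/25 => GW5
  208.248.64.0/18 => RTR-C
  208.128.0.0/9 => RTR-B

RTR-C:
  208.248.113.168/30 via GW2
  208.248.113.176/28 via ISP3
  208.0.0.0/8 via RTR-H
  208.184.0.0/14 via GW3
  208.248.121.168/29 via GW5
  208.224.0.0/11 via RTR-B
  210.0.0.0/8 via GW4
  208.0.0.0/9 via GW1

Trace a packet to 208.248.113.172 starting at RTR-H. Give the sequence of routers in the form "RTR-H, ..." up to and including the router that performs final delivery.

RTR-H, RTR-C, RTR-B

At RTR-H: longest match for 208.248.113.172 is 208.248.64.0/18 -> RTR-C
At RTR-C: longest match for 208.248.113.172 is 208.224.0.0/11 -> RTR-B
At RTR-B: longest match for 208.248.113.172 is 208.248.0.0/14 -> directly connected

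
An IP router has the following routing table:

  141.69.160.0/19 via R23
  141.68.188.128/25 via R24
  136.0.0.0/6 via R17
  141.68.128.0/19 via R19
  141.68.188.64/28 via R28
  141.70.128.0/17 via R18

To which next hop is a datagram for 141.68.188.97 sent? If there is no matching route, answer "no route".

no route

No entry's prefix contains 141.68.188.97; there is no default route.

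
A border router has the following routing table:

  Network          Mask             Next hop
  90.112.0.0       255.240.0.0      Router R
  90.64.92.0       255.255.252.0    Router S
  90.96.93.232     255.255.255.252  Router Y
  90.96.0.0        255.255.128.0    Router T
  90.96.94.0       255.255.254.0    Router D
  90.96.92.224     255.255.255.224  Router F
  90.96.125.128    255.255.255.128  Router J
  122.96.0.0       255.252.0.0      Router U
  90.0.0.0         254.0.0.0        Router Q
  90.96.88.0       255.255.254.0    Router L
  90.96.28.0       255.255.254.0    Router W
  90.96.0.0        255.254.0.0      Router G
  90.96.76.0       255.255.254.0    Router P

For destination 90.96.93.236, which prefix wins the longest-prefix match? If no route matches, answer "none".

Entries matching 90.96.93.236:
  90.0.0.0/7 (90.0.0.0 - 91.255.255.255)
  90.96.0.0/15 (90.96.0.0 - 90.97.255.255)
  90.96.0.0/17 (90.96.0.0 - 90.96.127.255)
Most specific is 90.96.0.0/17.

90.96.0.0/17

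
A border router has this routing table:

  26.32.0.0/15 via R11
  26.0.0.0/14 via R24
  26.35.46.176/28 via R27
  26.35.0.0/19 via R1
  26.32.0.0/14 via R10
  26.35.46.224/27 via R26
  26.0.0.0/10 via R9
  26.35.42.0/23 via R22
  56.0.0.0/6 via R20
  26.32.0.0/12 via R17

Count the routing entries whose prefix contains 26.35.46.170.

3

Prefixes containing 26.35.46.170:
  26.0.0.0/10 (26.0.0.0 - 26.63.255.255)
  26.32.0.0/12 (26.32.0.0 - 26.47.255.255)
  26.32.0.0/14 (26.32.0.0 - 26.35.255.255)
Total matching entries: 3.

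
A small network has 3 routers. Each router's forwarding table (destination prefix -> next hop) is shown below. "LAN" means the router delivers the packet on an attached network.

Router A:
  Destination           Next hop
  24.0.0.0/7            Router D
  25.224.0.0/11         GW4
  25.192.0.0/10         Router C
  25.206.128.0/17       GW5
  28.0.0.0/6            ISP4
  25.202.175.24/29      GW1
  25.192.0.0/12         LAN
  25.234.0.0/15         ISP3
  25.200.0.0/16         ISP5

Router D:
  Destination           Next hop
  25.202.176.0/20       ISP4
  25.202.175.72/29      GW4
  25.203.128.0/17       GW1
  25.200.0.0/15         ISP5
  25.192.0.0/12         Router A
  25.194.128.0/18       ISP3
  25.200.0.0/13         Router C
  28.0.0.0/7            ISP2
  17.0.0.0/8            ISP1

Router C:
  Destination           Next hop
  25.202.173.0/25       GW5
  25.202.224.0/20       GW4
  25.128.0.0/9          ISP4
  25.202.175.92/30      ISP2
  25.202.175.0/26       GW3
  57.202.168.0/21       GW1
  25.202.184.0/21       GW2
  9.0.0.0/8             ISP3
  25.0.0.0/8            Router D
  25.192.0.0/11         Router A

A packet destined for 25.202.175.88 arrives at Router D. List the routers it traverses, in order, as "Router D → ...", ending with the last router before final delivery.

At Router D: longest match for 25.202.175.88 is 25.200.0.0/13 -> Router C
At Router C: longest match for 25.202.175.88 is 25.192.0.0/11 -> Router A
At Router A: longest match for 25.202.175.88 is 25.192.0.0/12 -> LAN

Router D → Router C → Router A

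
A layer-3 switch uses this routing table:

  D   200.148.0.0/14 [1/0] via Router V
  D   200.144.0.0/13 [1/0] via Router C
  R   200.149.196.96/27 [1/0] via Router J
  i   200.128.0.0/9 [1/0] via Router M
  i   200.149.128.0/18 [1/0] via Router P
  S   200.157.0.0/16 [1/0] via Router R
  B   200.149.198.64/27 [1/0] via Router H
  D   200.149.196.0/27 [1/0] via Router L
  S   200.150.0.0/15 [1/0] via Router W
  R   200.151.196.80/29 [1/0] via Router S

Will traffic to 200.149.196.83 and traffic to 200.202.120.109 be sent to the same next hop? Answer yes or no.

no

200.149.196.83: longest match 200.148.0.0/14 -> Router V
200.202.120.109: longest match 200.128.0.0/9 -> Router M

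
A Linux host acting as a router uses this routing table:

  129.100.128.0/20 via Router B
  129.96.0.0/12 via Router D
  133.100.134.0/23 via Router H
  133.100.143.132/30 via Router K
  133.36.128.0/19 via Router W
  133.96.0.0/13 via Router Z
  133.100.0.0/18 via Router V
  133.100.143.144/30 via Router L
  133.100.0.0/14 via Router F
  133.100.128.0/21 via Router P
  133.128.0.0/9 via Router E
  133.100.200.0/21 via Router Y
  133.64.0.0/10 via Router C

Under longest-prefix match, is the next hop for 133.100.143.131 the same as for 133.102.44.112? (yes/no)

133.100.143.131: longest match 133.100.0.0/14 -> Router F
133.102.44.112: longest match 133.100.0.0/14 -> Router F

yes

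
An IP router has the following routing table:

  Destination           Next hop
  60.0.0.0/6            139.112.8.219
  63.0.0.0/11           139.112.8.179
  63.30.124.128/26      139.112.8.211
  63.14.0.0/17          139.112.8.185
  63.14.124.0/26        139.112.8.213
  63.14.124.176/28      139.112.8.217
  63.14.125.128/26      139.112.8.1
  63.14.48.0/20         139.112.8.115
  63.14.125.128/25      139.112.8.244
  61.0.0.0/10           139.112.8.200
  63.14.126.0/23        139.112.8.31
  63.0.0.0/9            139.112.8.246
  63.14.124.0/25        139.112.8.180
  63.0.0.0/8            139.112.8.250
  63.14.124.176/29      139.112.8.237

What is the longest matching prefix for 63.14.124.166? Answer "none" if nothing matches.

63.14.0.0/17

Entries matching 63.14.124.166:
  60.0.0.0/6 (60.0.0.0 - 63.255.255.255)
  63.0.0.0/8 (63.0.0.0 - 63.255.255.255)
  63.0.0.0/9 (63.0.0.0 - 63.127.255.255)
  63.0.0.0/11 (63.0.0.0 - 63.31.255.255)
  63.14.0.0/17 (63.14.0.0 - 63.14.127.255)
Most specific is 63.14.0.0/17.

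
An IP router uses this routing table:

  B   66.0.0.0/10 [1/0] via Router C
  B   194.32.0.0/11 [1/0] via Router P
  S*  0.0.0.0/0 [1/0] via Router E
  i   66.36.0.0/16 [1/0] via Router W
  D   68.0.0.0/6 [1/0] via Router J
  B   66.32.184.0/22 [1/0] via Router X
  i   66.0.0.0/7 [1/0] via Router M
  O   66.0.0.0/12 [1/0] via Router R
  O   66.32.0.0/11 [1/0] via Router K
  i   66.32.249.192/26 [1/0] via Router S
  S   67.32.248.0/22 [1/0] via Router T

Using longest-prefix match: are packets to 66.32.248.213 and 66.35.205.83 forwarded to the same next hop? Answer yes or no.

66.32.248.213: longest match 66.32.0.0/11 -> Router K
66.35.205.83: longest match 66.32.0.0/11 -> Router K

yes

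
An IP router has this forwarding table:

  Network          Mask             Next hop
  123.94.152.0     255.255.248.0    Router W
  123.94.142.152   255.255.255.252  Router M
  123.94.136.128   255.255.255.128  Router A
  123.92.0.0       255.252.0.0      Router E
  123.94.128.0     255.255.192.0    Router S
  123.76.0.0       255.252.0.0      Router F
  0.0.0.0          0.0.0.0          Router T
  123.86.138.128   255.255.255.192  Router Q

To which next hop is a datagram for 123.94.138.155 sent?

Router S

Routes whose prefix contains 123.94.138.155:
  0.0.0.0/0 (default, matches everything) -> Router T
  123.92.0.0/14 (123.92.0.0 - 123.95.255.255) -> Router E
  123.94.128.0/18 (123.94.128.0 - 123.94.191.255) -> Router S
More-specific entries that do NOT match:
  123.94.142.152/30 (123.94.142.152 - 123.94.142.155) does not contain 123.94.138.155
  123.86.138.128/26 (123.86.138.128 - 123.86.138.191) does not contain 123.94.138.155
  123.94.136.128/25 (123.94.136.128 - 123.94.136.255) does not contain 123.94.138.155
  123.94.152.0/21 (123.94.152.0 - 123.94.159.255) does not contain 123.94.138.155
Longest matching prefix is /18 -> next hop Router S.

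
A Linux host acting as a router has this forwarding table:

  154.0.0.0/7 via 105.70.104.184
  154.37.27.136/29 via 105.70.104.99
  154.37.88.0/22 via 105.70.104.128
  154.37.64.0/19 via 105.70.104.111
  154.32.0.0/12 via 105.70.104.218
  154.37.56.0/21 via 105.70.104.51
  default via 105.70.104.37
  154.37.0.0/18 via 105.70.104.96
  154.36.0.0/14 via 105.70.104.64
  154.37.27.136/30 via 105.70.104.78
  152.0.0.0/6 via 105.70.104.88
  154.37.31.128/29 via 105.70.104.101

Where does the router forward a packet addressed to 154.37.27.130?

105.70.104.96

Routes whose prefix contains 154.37.27.130:
  0.0.0.0/0 (default, matches everything) -> 105.70.104.37
  152.0.0.0/6 (152.0.0.0 - 155.255.255.255) -> 105.70.104.88
  154.0.0.0/7 (154.0.0.0 - 155.255.255.255) -> 105.70.104.184
  154.32.0.0/12 (154.32.0.0 - 154.47.255.255) -> 105.70.104.218
  154.36.0.0/14 (154.36.0.0 - 154.39.255.255) -> 105.70.104.64
  154.37.0.0/18 (154.37.0.0 - 154.37.63.255) -> 105.70.104.96
More-specific entries that do NOT match:
  154.37.27.136/30 (154.37.27.136 - 154.37.27.139) does not contain 154.37.27.130
  154.37.27.136/29 (154.37.27.136 - 154.37.27.143) does not contain 154.37.27.130
  154.37.31.128/29 (154.37.31.128 - 154.37.31.135) does not contain 154.37.27.130
  154.37.88.0/22 (154.37.88.0 - 154.37.91.255) does not contain 154.37.27.130
  154.37.56.0/21 (154.37.56.0 - 154.37.63.255) does not contain 154.37.27.130
  154.37.64.0/19 (154.37.64.0 - 154.37.95.255) does not contain 154.37.27.130
Longest matching prefix is /18 -> next hop 105.70.104.96.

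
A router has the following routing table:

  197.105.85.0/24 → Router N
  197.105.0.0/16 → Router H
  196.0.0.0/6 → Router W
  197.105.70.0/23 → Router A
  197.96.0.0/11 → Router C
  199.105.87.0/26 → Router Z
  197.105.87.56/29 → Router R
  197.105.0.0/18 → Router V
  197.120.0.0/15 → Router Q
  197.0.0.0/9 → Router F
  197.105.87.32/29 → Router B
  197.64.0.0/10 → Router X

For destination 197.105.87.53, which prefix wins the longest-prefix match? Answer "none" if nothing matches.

Entries matching 197.105.87.53:
  196.0.0.0/6 (196.0.0.0 - 199.255.255.255)
  197.0.0.0/9 (197.0.0.0 - 197.127.255.255)
  197.64.0.0/10 (197.64.0.0 - 197.127.255.255)
  197.96.0.0/11 (197.96.0.0 - 197.127.255.255)
  197.105.0.0/16 (197.105.0.0 - 197.105.255.255)
Most specific is 197.105.0.0/16.

197.105.0.0/16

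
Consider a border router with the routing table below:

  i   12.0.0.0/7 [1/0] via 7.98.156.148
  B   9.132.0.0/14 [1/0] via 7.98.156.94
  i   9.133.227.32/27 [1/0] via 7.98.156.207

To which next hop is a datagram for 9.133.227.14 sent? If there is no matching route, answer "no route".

Routes whose prefix contains 9.133.227.14:
  9.132.0.0/14 (9.132.0.0 - 9.135.255.255) -> 7.98.156.94
More-specific entries that do NOT match:
  9.133.227.32/27 (9.133.227.32 - 9.133.227.63) does not contain 9.133.227.14
Longest matching prefix is /14 -> next hop 7.98.156.94.

7.98.156.94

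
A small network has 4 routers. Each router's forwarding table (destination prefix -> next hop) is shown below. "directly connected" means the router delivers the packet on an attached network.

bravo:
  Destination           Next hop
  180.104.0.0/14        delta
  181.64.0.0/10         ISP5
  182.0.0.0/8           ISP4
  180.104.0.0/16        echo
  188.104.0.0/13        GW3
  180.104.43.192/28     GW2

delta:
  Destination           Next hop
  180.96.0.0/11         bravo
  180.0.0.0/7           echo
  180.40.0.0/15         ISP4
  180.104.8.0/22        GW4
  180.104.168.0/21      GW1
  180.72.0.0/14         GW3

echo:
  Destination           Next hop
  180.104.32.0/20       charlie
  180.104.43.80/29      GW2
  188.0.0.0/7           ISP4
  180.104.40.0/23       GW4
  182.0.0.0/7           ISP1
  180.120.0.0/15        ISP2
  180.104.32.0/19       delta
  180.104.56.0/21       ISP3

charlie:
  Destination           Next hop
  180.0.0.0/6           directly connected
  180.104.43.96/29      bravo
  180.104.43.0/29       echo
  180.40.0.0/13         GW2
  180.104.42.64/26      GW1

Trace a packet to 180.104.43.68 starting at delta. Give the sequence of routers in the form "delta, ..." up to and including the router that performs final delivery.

At delta: longest match for 180.104.43.68 is 180.96.0.0/11 -> bravo
At bravo: longest match for 180.104.43.68 is 180.104.0.0/16 -> echo
At echo: longest match for 180.104.43.68 is 180.104.32.0/20 -> charlie
At charlie: longest match for 180.104.43.68 is 180.0.0.0/6 -> directly connected

delta, bravo, echo, charlie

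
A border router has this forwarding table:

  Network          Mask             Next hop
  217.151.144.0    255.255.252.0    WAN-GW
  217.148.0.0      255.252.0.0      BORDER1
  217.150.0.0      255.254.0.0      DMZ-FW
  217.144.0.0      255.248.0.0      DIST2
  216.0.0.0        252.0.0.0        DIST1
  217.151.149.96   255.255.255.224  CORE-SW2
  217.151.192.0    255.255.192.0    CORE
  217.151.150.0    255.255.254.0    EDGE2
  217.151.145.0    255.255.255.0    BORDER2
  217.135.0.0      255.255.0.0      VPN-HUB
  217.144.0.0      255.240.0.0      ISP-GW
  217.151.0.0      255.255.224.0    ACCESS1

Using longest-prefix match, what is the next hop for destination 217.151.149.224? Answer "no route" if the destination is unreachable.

DMZ-FW

Routes whose prefix contains 217.151.149.224:
  216.0.0.0/6 (216.0.0.0 - 219.255.255.255) -> DIST1
  217.144.0.0/12 (217.144.0.0 - 217.159.255.255) -> ISP-GW
  217.144.0.0/13 (217.144.0.0 - 217.151.255.255) -> DIST2
  217.148.0.0/14 (217.148.0.0 - 217.151.255.255) -> BORDER1
  217.150.0.0/15 (217.150.0.0 - 217.151.255.255) -> DMZ-FW
More-specific entries that do NOT match:
  217.151.149.96/27 (217.151.149.96 - 217.151.149.127) does not contain 217.151.149.224
  217.151.145.0/24 (217.151.145.0 - 217.151.145.255) does not contain 217.151.149.224
  217.151.150.0/23 (217.151.150.0 - 217.151.151.255) does not contain 217.151.149.224
  217.151.144.0/22 (217.151.144.0 - 217.151.147.255) does not contain 217.151.149.224
  217.151.0.0/19 (217.151.0.0 - 217.151.31.255) does not contain 217.151.149.224
  217.151.192.0/18 (217.151.192.0 - 217.151.255.255) does not contain 217.151.149.224
  217.135.0.0/16 (217.135.0.0 - 217.135.255.255) does not contain 217.151.149.224
Longest matching prefix is /15 -> next hop DMZ-FW.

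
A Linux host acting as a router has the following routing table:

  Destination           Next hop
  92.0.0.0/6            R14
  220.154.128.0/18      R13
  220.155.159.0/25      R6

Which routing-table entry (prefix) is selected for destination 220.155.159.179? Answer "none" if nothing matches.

220.155.159.179 is outside every listed prefix and there is no default route.

none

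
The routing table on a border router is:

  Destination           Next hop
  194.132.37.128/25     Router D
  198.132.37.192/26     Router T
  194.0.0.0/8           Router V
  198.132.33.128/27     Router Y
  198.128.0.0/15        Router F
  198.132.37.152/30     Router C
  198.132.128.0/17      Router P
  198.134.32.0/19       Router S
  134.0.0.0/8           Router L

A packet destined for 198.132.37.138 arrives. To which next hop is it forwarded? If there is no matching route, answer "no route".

no route

No entry's prefix contains 198.132.37.138; there is no default route.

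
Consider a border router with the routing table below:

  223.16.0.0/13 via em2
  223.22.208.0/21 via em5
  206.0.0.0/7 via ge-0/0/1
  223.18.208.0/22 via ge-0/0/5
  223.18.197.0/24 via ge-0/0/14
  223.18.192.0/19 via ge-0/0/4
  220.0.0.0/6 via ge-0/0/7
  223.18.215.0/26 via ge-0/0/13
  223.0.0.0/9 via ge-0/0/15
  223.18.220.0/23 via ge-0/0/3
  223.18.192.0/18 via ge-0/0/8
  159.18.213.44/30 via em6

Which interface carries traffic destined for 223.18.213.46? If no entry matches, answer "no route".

ge-0/0/4

Routes whose prefix contains 223.18.213.46:
  220.0.0.0/6 (220.0.0.0 - 223.255.255.255) -> ge-0/0/7
  223.0.0.0/9 (223.0.0.0 - 223.127.255.255) -> ge-0/0/15
  223.16.0.0/13 (223.16.0.0 - 223.23.255.255) -> em2
  223.18.192.0/18 (223.18.192.0 - 223.18.255.255) -> ge-0/0/8
  223.18.192.0/19 (223.18.192.0 - 223.18.223.255) -> ge-0/0/4
More-specific entries that do NOT match:
  159.18.213.44/30 (159.18.213.44 - 159.18.213.47) does not contain 223.18.213.46
  223.18.215.0/26 (223.18.215.0 - 223.18.215.63) does not contain 223.18.213.46
  223.18.197.0/24 (223.18.197.0 - 223.18.197.255) does not contain 223.18.213.46
  223.18.220.0/23 (223.18.220.0 - 223.18.221.255) does not contain 223.18.213.46
  223.18.208.0/22 (223.18.208.0 - 223.18.211.255) does not contain 223.18.213.46
  223.22.208.0/21 (223.22.208.0 - 223.22.215.255) does not contain 223.18.213.46
Longest matching prefix is /19 -> interface ge-0/0/4.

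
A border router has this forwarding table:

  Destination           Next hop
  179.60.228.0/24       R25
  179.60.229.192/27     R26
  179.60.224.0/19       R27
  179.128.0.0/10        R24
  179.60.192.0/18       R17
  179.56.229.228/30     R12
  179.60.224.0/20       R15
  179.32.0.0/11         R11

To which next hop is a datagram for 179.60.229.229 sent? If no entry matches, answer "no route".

R15

Routes whose prefix contains 179.60.229.229:
  179.32.0.0/11 (179.32.0.0 - 179.63.255.255) -> R11
  179.60.192.0/18 (179.60.192.0 - 179.60.255.255) -> R17
  179.60.224.0/19 (179.60.224.0 - 179.60.255.255) -> R27
  179.60.224.0/20 (179.60.224.0 - 179.60.239.255) -> R15
More-specific entries that do NOT match:
  179.56.229.228/30 (179.56.229.228 - 179.56.229.231) does not contain 179.60.229.229
  179.60.229.192/27 (179.60.229.192 - 179.60.229.223) does not contain 179.60.229.229
  179.60.228.0/24 (179.60.228.0 - 179.60.228.255) does not contain 179.60.229.229
Longest matching prefix is /20 -> next hop R15.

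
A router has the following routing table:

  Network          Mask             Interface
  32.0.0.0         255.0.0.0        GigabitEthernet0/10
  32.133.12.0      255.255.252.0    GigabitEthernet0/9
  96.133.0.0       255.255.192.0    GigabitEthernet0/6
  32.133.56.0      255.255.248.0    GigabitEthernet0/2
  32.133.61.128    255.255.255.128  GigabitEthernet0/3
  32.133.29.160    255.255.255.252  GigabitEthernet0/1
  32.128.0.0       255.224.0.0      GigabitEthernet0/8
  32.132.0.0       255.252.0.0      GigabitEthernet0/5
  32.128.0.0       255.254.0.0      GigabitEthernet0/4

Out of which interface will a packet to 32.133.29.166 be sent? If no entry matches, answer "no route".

GigabitEthernet0/5

Routes whose prefix contains 32.133.29.166:
  32.0.0.0/8 (32.0.0.0 - 32.255.255.255) -> GigabitEthernet0/10
  32.128.0.0/11 (32.128.0.0 - 32.159.255.255) -> GigabitEthernet0/8
  32.132.0.0/14 (32.132.0.0 - 32.135.255.255) -> GigabitEthernet0/5
More-specific entries that do NOT match:
  32.133.29.160/30 (32.133.29.160 - 32.133.29.163) does not contain 32.133.29.166
  32.133.61.128/25 (32.133.61.128 - 32.133.61.255) does not contain 32.133.29.166
  32.133.12.0/22 (32.133.12.0 - 32.133.15.255) does not contain 32.133.29.166
  32.133.56.0/21 (32.133.56.0 - 32.133.63.255) does not contain 32.133.29.166
  96.133.0.0/18 (96.133.0.0 - 96.133.63.255) does not contain 32.133.29.166
  32.128.0.0/15 (32.128.0.0 - 32.129.255.255) does not contain 32.133.29.166
Longest matching prefix is /14 -> interface GigabitEthernet0/5.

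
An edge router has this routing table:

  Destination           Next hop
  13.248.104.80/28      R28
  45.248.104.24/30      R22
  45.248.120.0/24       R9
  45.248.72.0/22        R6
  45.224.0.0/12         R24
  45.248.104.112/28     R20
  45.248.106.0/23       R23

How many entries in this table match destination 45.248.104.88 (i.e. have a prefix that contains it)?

No listed prefix contains 45.248.104.88.
Total matching entries: 0.

0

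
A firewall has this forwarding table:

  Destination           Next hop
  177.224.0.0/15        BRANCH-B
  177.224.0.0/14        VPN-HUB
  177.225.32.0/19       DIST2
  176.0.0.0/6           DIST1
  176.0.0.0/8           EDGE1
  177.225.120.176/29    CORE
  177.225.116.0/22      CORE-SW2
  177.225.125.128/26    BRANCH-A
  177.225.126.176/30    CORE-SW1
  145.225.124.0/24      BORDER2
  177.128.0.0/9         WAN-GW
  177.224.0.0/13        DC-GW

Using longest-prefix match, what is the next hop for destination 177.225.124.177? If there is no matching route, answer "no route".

BRANCH-B

Routes whose prefix contains 177.225.124.177:
  176.0.0.0/6 (176.0.0.0 - 179.255.255.255) -> DIST1
  177.128.0.0/9 (177.128.0.0 - 177.255.255.255) -> WAN-GW
  177.224.0.0/13 (177.224.0.0 - 177.231.255.255) -> DC-GW
  177.224.0.0/14 (177.224.0.0 - 177.227.255.255) -> VPN-HUB
  177.224.0.0/15 (177.224.0.0 - 177.225.255.255) -> BRANCH-B
More-specific entries that do NOT match:
  177.225.126.176/30 (177.225.126.176 - 177.225.126.179) does not contain 177.225.124.177
  177.225.120.176/29 (177.225.120.176 - 177.225.120.183) does not contain 177.225.124.177
  177.225.125.128/26 (177.225.125.128 - 177.225.125.191) does not contain 177.225.124.177
  145.225.124.0/24 (145.225.124.0 - 145.225.124.255) does not contain 177.225.124.177
  177.225.116.0/22 (177.225.116.0 - 177.225.119.255) does not contain 177.225.124.177
  177.225.32.0/19 (177.225.32.0 - 177.225.63.255) does not contain 177.225.124.177
Longest matching prefix is /15 -> next hop BRANCH-B.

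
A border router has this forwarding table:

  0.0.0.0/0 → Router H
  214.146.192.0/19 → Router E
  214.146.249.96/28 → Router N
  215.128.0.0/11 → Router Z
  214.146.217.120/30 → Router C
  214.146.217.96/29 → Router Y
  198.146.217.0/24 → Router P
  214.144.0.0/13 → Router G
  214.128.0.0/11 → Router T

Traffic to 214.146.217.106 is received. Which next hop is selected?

Router E

Routes whose prefix contains 214.146.217.106:
  0.0.0.0/0 (default, matches everything) -> Router H
  214.128.0.0/11 (214.128.0.0 - 214.159.255.255) -> Router T
  214.144.0.0/13 (214.144.0.0 - 214.151.255.255) -> Router G
  214.146.192.0/19 (214.146.192.0 - 214.146.223.255) -> Router E
More-specific entries that do NOT match:
  214.146.217.120/30 (214.146.217.120 - 214.146.217.123) does not contain 214.146.217.106
  214.146.217.96/29 (214.146.217.96 - 214.146.217.103) does not contain 214.146.217.106
  214.146.249.96/28 (214.146.249.96 - 214.146.249.111) does not contain 214.146.217.106
  198.146.217.0/24 (198.146.217.0 - 198.146.217.255) does not contain 214.146.217.106
Longest matching prefix is /19 -> next hop Router E.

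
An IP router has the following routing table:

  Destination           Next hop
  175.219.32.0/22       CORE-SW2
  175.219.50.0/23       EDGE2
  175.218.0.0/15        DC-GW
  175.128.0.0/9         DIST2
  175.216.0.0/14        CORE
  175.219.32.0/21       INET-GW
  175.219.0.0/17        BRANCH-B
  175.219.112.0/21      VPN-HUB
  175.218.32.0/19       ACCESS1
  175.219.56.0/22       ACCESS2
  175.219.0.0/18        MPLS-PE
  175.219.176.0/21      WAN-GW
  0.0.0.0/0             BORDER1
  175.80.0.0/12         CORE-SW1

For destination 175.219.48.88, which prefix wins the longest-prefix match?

175.219.0.0/18

Entries matching 175.219.48.88:
  0.0.0.0/0 (default, matches everything)
  175.128.0.0/9 (175.128.0.0 - 175.255.255.255)
  175.216.0.0/14 (175.216.0.0 - 175.219.255.255)
  175.218.0.0/15 (175.218.0.0 - 175.219.255.255)
  175.219.0.0/17 (175.219.0.0 - 175.219.127.255)
  175.219.0.0/18 (175.219.0.0 - 175.219.63.255)
Most specific is 175.219.0.0/18.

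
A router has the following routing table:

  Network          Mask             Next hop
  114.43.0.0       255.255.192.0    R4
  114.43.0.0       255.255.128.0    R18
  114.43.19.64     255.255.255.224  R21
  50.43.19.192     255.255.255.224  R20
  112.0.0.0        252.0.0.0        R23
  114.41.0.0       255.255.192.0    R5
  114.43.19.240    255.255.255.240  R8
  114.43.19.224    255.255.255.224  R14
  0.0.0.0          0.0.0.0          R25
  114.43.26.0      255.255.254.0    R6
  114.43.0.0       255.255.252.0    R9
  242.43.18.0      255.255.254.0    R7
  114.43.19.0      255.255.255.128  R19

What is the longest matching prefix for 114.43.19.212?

Entries matching 114.43.19.212:
  0.0.0.0/0 (default, matches everything)
  112.0.0.0/6 (112.0.0.0 - 115.255.255.255)
  114.43.0.0/17 (114.43.0.0 - 114.43.127.255)
  114.43.0.0/18 (114.43.0.0 - 114.43.63.255)
Most specific is 114.43.0.0/18.

114.43.0.0/18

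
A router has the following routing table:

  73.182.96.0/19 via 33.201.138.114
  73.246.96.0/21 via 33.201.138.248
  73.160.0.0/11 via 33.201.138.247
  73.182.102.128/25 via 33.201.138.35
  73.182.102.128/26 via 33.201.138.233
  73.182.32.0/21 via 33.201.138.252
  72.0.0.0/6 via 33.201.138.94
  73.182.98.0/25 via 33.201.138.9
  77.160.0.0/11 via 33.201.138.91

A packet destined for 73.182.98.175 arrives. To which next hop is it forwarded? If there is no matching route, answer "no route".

33.201.138.114

Routes whose prefix contains 73.182.98.175:
  72.0.0.0/6 (72.0.0.0 - 75.255.255.255) -> 33.201.138.94
  73.160.0.0/11 (73.160.0.0 - 73.191.255.255) -> 33.201.138.247
  73.182.96.0/19 (73.182.96.0 - 73.182.127.255) -> 33.201.138.114
More-specific entries that do NOT match:
  73.182.102.128/26 (73.182.102.128 - 73.182.102.191) does not contain 73.182.98.175
  73.182.102.128/25 (73.182.102.128 - 73.182.102.255) does not contain 73.182.98.175
  73.182.98.0/25 (73.182.98.0 - 73.182.98.127) does not contain 73.182.98.175
  73.246.96.0/21 (73.246.96.0 - 73.246.103.255) does not contain 73.182.98.175
  73.182.32.0/21 (73.182.32.0 - 73.182.39.255) does not contain 73.182.98.175
Longest matching prefix is /19 -> next hop 33.201.138.114.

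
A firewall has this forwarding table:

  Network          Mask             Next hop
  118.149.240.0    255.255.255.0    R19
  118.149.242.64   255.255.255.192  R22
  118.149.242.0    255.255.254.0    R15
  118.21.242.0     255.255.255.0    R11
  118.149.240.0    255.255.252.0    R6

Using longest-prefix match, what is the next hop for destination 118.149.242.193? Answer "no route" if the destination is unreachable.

Routes whose prefix contains 118.149.242.193:
  118.149.240.0/22 (118.149.240.0 - 118.149.243.255) -> R6
  118.149.242.0/23 (118.149.242.0 - 118.149.243.255) -> R15
More-specific entries that do NOT match:
  118.149.242.64/26 (118.149.242.64 - 118.149.242.127) does not contain 118.149.242.193
  118.149.240.0/24 (118.149.240.0 - 118.149.240.255) does not contain 118.149.242.193
  118.21.242.0/24 (118.21.242.0 - 118.21.242.255) does not contain 118.149.242.193
Longest matching prefix is /23 -> next hop R15.

R15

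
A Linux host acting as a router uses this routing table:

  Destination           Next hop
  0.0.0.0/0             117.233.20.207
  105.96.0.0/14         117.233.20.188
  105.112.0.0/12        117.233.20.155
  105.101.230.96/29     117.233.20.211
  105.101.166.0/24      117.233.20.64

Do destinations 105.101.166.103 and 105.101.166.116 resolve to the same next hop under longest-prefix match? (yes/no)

yes

105.101.166.103: longest match 105.101.166.0/24 -> 117.233.20.64
105.101.166.116: longest match 105.101.166.0/24 -> 117.233.20.64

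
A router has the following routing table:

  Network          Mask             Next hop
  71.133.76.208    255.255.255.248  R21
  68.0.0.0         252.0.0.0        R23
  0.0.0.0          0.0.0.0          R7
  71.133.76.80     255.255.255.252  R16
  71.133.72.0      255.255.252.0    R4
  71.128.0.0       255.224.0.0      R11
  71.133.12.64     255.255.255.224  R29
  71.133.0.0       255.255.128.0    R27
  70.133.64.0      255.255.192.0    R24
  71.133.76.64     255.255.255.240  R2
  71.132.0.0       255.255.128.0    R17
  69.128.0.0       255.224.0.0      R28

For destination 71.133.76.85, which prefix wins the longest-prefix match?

71.133.0.0/17

Entries matching 71.133.76.85:
  0.0.0.0/0 (default, matches everything)
  68.0.0.0/6 (68.0.0.0 - 71.255.255.255)
  71.128.0.0/11 (71.128.0.0 - 71.159.255.255)
  71.133.0.0/17 (71.133.0.0 - 71.133.127.255)
Most specific is 71.133.0.0/17.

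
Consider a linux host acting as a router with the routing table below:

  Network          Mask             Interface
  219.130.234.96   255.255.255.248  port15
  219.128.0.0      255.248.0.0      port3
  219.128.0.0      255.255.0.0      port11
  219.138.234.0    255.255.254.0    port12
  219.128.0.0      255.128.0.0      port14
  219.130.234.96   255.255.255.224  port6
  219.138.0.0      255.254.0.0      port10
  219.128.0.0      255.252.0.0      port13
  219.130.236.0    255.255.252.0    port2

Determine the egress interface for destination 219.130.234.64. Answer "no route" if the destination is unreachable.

Routes whose prefix contains 219.130.234.64:
  219.128.0.0/9 (219.128.0.0 - 219.255.255.255) -> port14
  219.128.0.0/13 (219.128.0.0 - 219.135.255.255) -> port3
  219.128.0.0/14 (219.128.0.0 - 219.131.255.255) -> port13
More-specific entries that do NOT match:
  219.130.234.96/29 (219.130.234.96 - 219.130.234.103) does not contain 219.130.234.64
  219.130.234.96/27 (219.130.234.96 - 219.130.234.127) does not contain 219.130.234.64
  219.138.234.0/23 (219.138.234.0 - 219.138.235.255) does not contain 219.130.234.64
  219.130.236.0/22 (219.130.236.0 - 219.130.239.255) does not contain 219.130.234.64
  219.128.0.0/16 (219.128.0.0 - 219.128.255.255) does not contain 219.130.234.64
  219.138.0.0/15 (219.138.0.0 - 219.139.255.255) does not contain 219.130.234.64
Longest matching prefix is /14 -> interface port13.

port13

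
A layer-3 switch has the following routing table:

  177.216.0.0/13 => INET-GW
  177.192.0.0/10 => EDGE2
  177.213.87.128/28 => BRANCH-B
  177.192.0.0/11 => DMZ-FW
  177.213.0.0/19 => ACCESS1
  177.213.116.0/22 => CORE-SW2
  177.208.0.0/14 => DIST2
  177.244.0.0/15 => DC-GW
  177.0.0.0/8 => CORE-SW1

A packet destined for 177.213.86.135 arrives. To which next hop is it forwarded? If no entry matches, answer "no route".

DMZ-FW

Routes whose prefix contains 177.213.86.135:
  177.0.0.0/8 (177.0.0.0 - 177.255.255.255) -> CORE-SW1
  177.192.0.0/10 (177.192.0.0 - 177.255.255.255) -> EDGE2
  177.192.0.0/11 (177.192.0.0 - 177.223.255.255) -> DMZ-FW
More-specific entries that do NOT match:
  177.213.87.128/28 (177.213.87.128 - 177.213.87.143) does not contain 177.213.86.135
  177.213.116.0/22 (177.213.116.0 - 177.213.119.255) does not contain 177.213.86.135
  177.213.0.0/19 (177.213.0.0 - 177.213.31.255) does not contain 177.213.86.135
  177.244.0.0/15 (177.244.0.0 - 177.245.255.255) does not contain 177.213.86.135
  177.208.0.0/14 (177.208.0.0 - 177.211.255.255) does not contain 177.213.86.135
  177.216.0.0/13 (177.216.0.0 - 177.223.255.255) does not contain 177.213.86.135
Longest matching prefix is /11 -> next hop DMZ-FW.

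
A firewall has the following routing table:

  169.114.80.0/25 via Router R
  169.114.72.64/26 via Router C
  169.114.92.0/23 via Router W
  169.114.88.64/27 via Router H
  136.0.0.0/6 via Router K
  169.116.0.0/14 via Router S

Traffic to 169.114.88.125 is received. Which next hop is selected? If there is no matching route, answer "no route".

no route

No entry's prefix contains 169.114.88.125; there is no default route.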